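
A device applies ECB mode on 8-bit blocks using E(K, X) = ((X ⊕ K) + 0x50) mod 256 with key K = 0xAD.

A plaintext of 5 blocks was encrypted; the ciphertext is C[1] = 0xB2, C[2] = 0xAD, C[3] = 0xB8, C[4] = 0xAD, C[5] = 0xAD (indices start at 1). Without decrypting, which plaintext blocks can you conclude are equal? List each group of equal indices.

P[2] = P[4] = P[5]

ECB encrypts each block independently with the same key, so equal ciphertext blocks imply equal plaintext blocks.
C[2] = C[4] = C[5] = 0xAD, so P[2] = P[4] = P[5].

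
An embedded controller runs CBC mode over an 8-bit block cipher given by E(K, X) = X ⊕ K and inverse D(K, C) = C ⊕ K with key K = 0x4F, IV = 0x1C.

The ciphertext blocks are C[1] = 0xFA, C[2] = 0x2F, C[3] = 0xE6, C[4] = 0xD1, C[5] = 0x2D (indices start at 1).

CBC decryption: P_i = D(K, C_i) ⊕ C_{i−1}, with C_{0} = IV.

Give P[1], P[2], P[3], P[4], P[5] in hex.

P[1] = 0xA9, P[2] = 0x9A, P[3] = 0x86, P[4] = 0x78, P[5] = 0xB3

P[1]: D(K, 0xFA) = 0xB5; 0xB5 ⊕ 0x1C = 0xA9.
P[2]: D(K, 0x2F) = 0x60; 0x60 ⊕ 0xFA = 0x9A.
P[3]: D(K, 0xE6) = 0xA9; 0xA9 ⊕ 0x2F = 0x86.
P[4]: D(K, 0xD1) = 0x9E; 0x9E ⊕ 0xE6 = 0x78.
P[5]: D(K, 0x2D) = 0x62; 0x62 ⊕ 0xD1 = 0xB3.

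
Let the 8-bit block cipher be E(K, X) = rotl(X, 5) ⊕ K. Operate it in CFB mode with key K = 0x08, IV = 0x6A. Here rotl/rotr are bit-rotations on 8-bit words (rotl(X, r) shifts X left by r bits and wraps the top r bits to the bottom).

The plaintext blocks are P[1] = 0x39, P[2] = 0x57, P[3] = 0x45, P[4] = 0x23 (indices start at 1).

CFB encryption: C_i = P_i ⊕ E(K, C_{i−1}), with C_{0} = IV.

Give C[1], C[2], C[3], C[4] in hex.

C[1] = 0x7C, C[2] = 0xD0, C[3] = 0x57, C[4] = 0xC1

C[1]: E(K, 0x6A) = 0x45; 0x39 ⊕ 0x45 = 0x7C.
C[2]: E(K, 0x7C) = 0x87; 0x57 ⊕ 0x87 = 0xD0.
C[3]: E(K, 0xD0) = 0x12; 0x45 ⊕ 0x12 = 0x57.
C[4]: E(K, 0x57) = 0xE2; 0x23 ⊕ 0xE2 = 0xC1.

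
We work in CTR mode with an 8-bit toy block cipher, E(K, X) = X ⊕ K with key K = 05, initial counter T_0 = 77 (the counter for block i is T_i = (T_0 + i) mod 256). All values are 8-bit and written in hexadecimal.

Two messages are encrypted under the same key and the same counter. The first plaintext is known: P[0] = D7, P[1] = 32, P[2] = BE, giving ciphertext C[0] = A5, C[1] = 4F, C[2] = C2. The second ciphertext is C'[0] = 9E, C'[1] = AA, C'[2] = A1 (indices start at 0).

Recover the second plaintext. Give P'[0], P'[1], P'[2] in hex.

In CTR with a reused counter, both messages share the same keystream S_i, so C_i ⊕ C'_i = P_i ⊕ P'_i and thus P'_i = P_i ⊕ C_i ⊕ C'_i.
P'[0]: D7 ⊕ A5 ⊕ 9E = EC.
P'[1]: 32 ⊕ 4F ⊕ AA = D7.
P'[2]: BE ⊕ C2 ⊕ A1 = DD.

P'[0] = EC, P'[1] = D7, P'[2] = DD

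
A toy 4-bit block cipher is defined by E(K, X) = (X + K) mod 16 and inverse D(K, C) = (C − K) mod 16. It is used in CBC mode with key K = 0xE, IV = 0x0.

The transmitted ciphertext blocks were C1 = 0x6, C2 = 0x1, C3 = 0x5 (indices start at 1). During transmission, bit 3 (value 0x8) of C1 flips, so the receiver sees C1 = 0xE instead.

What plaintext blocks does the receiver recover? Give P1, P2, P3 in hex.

P1 = 0x0, P2 = 0xD, P3 = 0x6

CBC decryption: P_i = D(K, C_i) ⊕ C_{i−1}, with C_{0} = IV.
Only C1 changed, to 0xE. In CBC, a change in C_i garbles P_i and flips the same bit in P_{i+1}. Decrypting the received ciphertext:
P1: D(K, 0xE) = 0x0; 0x0 ⊕ 0x0 = 0x0.
P2: D(K, 0x1) = 0x3; 0x3 ⊕ 0xE = 0xD.
P3: D(K, 0x5) = 0x7; 0x7 ⊕ 0x1 = 0x6.
Blocks that differ from the original plaintext: P1, P2.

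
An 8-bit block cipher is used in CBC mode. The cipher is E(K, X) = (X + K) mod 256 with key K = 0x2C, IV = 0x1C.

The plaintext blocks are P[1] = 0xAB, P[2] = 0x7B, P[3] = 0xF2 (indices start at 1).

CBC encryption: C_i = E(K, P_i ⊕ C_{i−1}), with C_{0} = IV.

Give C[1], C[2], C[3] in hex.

C[1] = 0xE3, C[2] = 0xC4, C[3] = 0x62

C[1]: P[1] ⊕ 0x1C = 0xB7; E(K, 0xB7) = 0xE3.
C[2]: P[2] ⊕ 0xE3 = 0x98; E(K, 0x98) = 0xC4.
C[3]: P[3] ⊕ 0xC4 = 0x36; E(K, 0x36) = 0x62.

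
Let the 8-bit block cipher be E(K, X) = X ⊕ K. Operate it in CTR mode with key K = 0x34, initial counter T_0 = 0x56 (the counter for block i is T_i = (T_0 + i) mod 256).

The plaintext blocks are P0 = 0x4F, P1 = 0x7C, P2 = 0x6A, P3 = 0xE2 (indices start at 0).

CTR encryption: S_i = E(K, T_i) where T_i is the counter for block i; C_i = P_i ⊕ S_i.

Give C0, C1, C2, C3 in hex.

C0 = 0x2D, C1 = 0x1F, C2 = 0x06, C3 = 0x8F

C0: T = 0x56, S = E(K, T) = 0x62; 0x4F ⊕ 0x62 = 0x2D.
C1: T = 0x57, S = E(K, T) = 0x63; 0x7C ⊕ 0x63 = 0x1F.
C2: T = 0x58, S = E(K, T) = 0x6C; 0x6A ⊕ 0x6C = 0x06.
C3: T = 0x59, S = E(K, T) = 0x6D; 0xE2 ⊕ 0x6D = 0x8F.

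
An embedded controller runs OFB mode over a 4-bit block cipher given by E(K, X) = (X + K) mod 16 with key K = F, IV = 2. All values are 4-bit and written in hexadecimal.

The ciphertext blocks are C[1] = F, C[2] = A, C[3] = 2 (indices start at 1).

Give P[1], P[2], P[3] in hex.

P[1] = E, P[2] = A, P[3] = D

OFB decryption: S_i = E(K, S_{i−1}) with S_{0} = IV; P_i = C_i ⊕ S_i.
P[1]: S = E(K, 2) = 1; F ⊕ 1 = E.
P[2]: S = E(K, 1) = 0; A ⊕ 0 = A.
P[3]: S = E(K, 0) = F; 2 ⊕ F = D.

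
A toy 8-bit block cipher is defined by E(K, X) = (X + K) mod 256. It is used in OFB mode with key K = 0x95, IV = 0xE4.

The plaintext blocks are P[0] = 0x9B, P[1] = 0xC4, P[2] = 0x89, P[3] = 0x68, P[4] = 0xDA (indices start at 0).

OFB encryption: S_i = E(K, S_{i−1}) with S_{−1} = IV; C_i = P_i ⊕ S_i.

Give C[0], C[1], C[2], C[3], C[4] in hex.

C[0] = 0xE2, C[1] = 0xCA, C[2] = 0x2A, C[3] = 0x50, C[4] = 0x17

C[0]: S = E(K, 0xE4) = 0x79; 0x9B ⊕ 0x79 = 0xE2.
C[1]: S = E(K, 0x79) = 0x0E; 0xC4 ⊕ 0x0E = 0xCA.
C[2]: S = E(K, 0x0E) = 0xA3; 0x89 ⊕ 0xA3 = 0x2A.
C[3]: S = E(K, 0xA3) = 0x38; 0x68 ⊕ 0x38 = 0x50.
C[4]: S = E(K, 0x38) = 0xCD; 0xDA ⊕ 0xCD = 0x17.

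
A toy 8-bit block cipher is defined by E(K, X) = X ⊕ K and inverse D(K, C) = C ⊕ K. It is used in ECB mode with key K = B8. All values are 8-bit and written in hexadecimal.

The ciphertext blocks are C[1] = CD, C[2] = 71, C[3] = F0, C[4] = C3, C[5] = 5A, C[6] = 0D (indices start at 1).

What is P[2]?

ECB decryption: P_i = D(K, C_i).
P[2]: D(K, 71) = C9.

P[2] = C9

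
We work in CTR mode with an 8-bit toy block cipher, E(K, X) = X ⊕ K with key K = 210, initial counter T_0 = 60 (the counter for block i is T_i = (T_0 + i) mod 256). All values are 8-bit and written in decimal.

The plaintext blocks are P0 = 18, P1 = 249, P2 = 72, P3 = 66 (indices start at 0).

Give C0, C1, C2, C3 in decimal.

CTR encryption: S_i = E(K, T_i) where T_i is the counter for block i; C_i = P_i ⊕ S_i.
C0: T = 60, S = E(K, T) = 238; 18 ⊕ 238 = 252.
C1: T = 61, S = E(K, T) = 239; 249 ⊕ 239 = 22.
C2: T = 62, S = E(K, T) = 236; 72 ⊕ 236 = 164.
C3: T = 63, S = E(K, T) = 237; 66 ⊕ 237 = 175.

C0 = 252, C1 = 22, C2 = 164, C3 = 175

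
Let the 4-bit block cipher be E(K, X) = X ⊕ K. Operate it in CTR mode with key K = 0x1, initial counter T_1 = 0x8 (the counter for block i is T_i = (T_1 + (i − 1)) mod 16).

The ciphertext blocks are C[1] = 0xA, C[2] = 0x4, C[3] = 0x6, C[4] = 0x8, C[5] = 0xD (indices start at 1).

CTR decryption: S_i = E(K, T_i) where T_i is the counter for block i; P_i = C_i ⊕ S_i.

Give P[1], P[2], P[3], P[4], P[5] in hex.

P[1]: T = 0x8, S = E(K, T) = 0x9; 0xA ⊕ 0x9 = 0x3.
P[2]: T = 0x9, S = E(K, T) = 0x8; 0x4 ⊕ 0x8 = 0xC.
P[3]: T = 0xA, S = E(K, T) = 0xB; 0x6 ⊕ 0xB = 0xD.
P[4]: T = 0xB, S = E(K, T) = 0xA; 0x8 ⊕ 0xA = 0x2.
P[5]: T = 0xC, S = E(K, T) = 0xD; 0xD ⊕ 0xD = 0x0.

P[1] = 0x3, P[2] = 0xC, P[3] = 0xD, P[4] = 0x2, P[5] = 0x0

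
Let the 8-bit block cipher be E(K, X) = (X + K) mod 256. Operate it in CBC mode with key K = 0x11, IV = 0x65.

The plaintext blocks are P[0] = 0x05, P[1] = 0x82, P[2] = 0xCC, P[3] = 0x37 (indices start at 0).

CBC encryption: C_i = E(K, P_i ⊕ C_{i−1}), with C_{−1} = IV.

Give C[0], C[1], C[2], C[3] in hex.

C[0] = 0x71, C[1] = 0x04, C[2] = 0xD9, C[3] = 0xFF

C[0]: P[0] ⊕ 0x65 = 0x60; E(K, 0x60) = 0x71.
C[1]: P[1] ⊕ 0x71 = 0xF3; E(K, 0xF3) = 0x04.
C[2]: P[2] ⊕ 0x04 = 0xC8; E(K, 0xC8) = 0xD9.
C[3]: P[3] ⊕ 0xD9 = 0xEE; E(K, 0xEE) = 0xFF.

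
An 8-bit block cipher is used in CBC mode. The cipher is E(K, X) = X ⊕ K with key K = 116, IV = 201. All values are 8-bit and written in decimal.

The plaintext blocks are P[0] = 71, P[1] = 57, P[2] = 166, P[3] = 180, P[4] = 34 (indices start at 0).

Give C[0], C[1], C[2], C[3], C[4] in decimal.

C[0] = 250, C[1] = 183, C[2] = 101, C[3] = 165, C[4] = 243

CBC encryption: C_i = E(K, P_i ⊕ C_{i−1}), with C_{−1} = IV.
C[0]: P[0] ⊕ 201 = 142; E(K, 142) = 250.
C[1]: P[1] ⊕ 250 = 195; E(K, 195) = 183.
C[2]: P[2] ⊕ 183 = 17; E(K, 17) = 101.
C[3]: P[3] ⊕ 101 = 209; E(K, 209) = 165.
C[4]: P[4] ⊕ 165 = 135; E(K, 135) = 243.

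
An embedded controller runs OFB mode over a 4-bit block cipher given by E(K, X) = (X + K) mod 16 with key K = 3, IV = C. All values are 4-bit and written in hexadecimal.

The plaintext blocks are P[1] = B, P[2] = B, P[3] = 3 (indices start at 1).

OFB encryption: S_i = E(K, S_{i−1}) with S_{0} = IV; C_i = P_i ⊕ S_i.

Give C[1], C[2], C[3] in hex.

C[1]: S = E(K, C) = F; B ⊕ F = 4.
C[2]: S = E(K, F) = 2; B ⊕ 2 = 9.
C[3]: S = E(K, 2) = 5; 3 ⊕ 5 = 6.

C[1] = 4, C[2] = 9, C[3] = 6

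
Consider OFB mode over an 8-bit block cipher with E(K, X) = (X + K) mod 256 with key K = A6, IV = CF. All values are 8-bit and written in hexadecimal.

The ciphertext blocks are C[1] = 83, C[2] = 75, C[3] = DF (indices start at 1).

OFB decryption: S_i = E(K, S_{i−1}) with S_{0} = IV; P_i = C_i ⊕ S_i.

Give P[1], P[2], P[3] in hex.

P[1]: S = E(K, CF) = 75; 83 ⊕ 75 = F6.
P[2]: S = E(K, 75) = 1B; 75 ⊕ 1B = 6E.
P[3]: S = E(K, 1B) = C1; DF ⊕ C1 = 1E.

P[1] = F6, P[2] = 6E, P[3] = 1E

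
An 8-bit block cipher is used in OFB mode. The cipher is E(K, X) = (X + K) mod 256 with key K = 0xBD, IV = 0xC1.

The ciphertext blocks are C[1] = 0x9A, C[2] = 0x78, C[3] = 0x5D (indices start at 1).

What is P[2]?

P[2] = 0x43

OFB decryption: S_i = E(K, S_{i−1}) with S_{0} = IV; P_i = C_i ⊕ S_i.
P[1]: S = E(K, 0xC1) = 0x7E; 0x9A ⊕ 0x7E = 0xE4.
P[2]: S = E(K, 0x7E) = 0x3B; 0x78 ⊕ 0x3B = 0x43.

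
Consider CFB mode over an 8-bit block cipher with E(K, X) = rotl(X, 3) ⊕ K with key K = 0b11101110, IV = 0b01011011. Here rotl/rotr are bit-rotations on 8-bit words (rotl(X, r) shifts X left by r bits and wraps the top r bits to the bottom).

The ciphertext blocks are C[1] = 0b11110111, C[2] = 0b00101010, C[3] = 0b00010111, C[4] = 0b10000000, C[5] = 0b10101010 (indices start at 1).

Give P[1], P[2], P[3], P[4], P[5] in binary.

P[1] = 0b11000011, P[2] = 0b01111011, P[3] = 0b10101000, P[4] = 0b11010110, P[5] = 0b01000000

CFB decryption: P_i = C_i ⊕ E(K, C_{i−1}), with C_{0} = IV.
P[1]: E(K, 0b01011011) = 0b00110100; 0b11110111 ⊕ 0b00110100 = 0b11000011.
P[2]: E(K, 0b11110111) = 0b01010001; 0b00101010 ⊕ 0b01010001 = 0b01111011.
P[3]: E(K, 0b00101010) = 0b10111111; 0b00010111 ⊕ 0b10111111 = 0b10101000.
P[4]: E(K, 0b00010111) = 0b01010110; 0b10000000 ⊕ 0b01010110 = 0b11010110.
P[5]: E(K, 0b10000000) = 0b11101010; 0b10101010 ⊕ 0b11101010 = 0b01000000.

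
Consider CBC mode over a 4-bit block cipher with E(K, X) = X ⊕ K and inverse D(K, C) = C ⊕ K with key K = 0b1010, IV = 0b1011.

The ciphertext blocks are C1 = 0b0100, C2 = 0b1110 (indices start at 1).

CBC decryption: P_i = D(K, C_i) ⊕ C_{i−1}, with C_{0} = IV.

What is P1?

P1: D(K, 0b0100) = 0b1110; 0b1110 ⊕ 0b1011 = 0b0101.

P1 = 0b0101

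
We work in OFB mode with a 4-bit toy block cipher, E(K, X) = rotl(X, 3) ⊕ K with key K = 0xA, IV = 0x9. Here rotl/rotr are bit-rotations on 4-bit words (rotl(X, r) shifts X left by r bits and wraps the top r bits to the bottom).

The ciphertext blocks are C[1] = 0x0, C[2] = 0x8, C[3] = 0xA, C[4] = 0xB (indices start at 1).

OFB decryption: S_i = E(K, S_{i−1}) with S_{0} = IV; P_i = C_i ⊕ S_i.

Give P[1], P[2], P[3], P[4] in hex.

P[1]: S = E(K, 0x9) = 0x6; 0x0 ⊕ 0x6 = 0x6.
P[2]: S = E(K, 0x6) = 0x9; 0x8 ⊕ 0x9 = 0x1.
P[3]: S = E(K, 0x9) = 0x6; 0xA ⊕ 0x6 = 0xC.
P[4]: S = E(K, 0x6) = 0x9; 0xB ⊕ 0x9 = 0x2.

P[1] = 0x6, P[2] = 0x1, P[3] = 0xC, P[4] = 0x2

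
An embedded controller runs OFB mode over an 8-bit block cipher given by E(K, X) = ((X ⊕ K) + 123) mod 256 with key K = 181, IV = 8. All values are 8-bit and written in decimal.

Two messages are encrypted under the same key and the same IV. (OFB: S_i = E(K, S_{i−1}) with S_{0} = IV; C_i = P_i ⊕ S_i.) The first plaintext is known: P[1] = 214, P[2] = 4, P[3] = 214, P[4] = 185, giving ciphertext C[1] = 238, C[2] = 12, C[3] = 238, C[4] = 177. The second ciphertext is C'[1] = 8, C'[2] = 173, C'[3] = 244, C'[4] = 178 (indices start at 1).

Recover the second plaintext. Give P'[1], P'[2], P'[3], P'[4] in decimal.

In OFB with a reused IV, both messages share the same keystream S_i, so C_i ⊕ C'_i = P_i ⊕ P'_i and thus P'_i = P_i ⊕ C_i ⊕ C'_i.
P'[1]: 214 ⊕ 238 ⊕ 8 = 48.
P'[2]: 4 ⊕ 12 ⊕ 173 = 165.
P'[3]: 214 ⊕ 238 ⊕ 244 = 204.
P'[4]: 185 ⊕ 177 ⊕ 178 = 186.

P'[1] = 48, P'[2] = 165, P'[3] = 204, P'[4] = 186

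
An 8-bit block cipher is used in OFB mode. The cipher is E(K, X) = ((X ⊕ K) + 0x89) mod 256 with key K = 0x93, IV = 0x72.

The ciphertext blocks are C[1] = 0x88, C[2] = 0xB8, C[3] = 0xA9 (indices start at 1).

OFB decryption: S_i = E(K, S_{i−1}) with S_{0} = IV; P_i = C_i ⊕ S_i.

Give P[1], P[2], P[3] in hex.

P[1] = 0xE2, P[2] = 0x3A, P[3] = 0x33

P[1]: S = E(K, 0x72) = 0x6A; 0x88 ⊕ 0x6A = 0xE2.
P[2]: S = E(K, 0x6A) = 0x82; 0xB8 ⊕ 0x82 = 0x3A.
P[3]: S = E(K, 0x82) = 0x9A; 0xA9 ⊕ 0x9A = 0x33.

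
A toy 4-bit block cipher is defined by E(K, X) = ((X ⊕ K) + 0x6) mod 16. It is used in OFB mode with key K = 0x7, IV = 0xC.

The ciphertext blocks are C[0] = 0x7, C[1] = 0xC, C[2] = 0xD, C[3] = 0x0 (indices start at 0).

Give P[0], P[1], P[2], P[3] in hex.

P[0] = 0x6, P[1] = 0x0, P[2] = 0xC, P[3] = 0xC

OFB decryption: S_i = E(K, S_{i−1}) with S_{−1} = IV; P_i = C_i ⊕ S_i.
P[0]: S = E(K, 0xC) = 0x1; 0x7 ⊕ 0x1 = 0x6.
P[1]: S = E(K, 0x1) = 0xC; 0xC ⊕ 0xC = 0x0.
P[2]: S = E(K, 0xC) = 0x1; 0xD ⊕ 0x1 = 0xC.
P[3]: S = E(K, 0x1) = 0xC; 0x0 ⊕ 0xC = 0xC.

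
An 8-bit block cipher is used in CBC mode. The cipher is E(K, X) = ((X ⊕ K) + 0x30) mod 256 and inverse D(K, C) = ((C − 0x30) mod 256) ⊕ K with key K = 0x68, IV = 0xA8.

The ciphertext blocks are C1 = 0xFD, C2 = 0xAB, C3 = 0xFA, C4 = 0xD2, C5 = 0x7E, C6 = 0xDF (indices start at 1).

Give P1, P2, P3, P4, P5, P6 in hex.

CBC decryption: P_i = D(K, C_i) ⊕ C_{i−1}, with C_{0} = IV.
P1: D(K, 0xFD) = 0xA5; 0xA5 ⊕ 0xA8 = 0x0D.
P2: D(K, 0xAB) = 0x13; 0x13 ⊕ 0xFD = 0xEE.
P3: D(K, 0xFA) = 0xA2; 0xA2 ⊕ 0xAB = 0x09.
P4: D(K, 0xD2) = 0xCA; 0xCA ⊕ 0xFA = 0x30.
P5: D(K, 0x7E) = 0x26; 0x26 ⊕ 0xD2 = 0xF4.
P6: D(K, 0xDF) = 0xC7; 0xC7 ⊕ 0x7E = 0xB9.

P1 = 0x0D, P2 = 0xEE, P3 = 0x09, P4 = 0x30, P5 = 0xF4, P6 = 0xB9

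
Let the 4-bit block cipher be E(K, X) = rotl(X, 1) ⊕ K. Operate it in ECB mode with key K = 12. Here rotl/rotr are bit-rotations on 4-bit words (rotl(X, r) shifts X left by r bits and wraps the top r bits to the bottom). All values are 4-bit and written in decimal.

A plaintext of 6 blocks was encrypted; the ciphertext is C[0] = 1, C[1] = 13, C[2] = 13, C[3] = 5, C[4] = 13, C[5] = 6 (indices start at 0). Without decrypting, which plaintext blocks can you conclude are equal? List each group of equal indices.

P[1] = P[2] = P[4]

ECB encrypts each block independently with the same key, so equal ciphertext blocks imply equal plaintext blocks.
C[1] = C[2] = C[4] = 13, so P[1] = P[2] = P[4].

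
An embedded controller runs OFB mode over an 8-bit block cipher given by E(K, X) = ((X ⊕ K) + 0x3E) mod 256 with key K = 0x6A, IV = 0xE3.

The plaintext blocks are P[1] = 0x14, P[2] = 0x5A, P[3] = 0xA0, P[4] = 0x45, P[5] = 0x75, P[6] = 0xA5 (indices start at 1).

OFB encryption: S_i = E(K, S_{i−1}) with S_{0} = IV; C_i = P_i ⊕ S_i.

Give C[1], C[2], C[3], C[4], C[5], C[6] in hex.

C[1] = 0xD3, C[2] = 0xB1, C[3] = 0x1F, C[4] = 0x56, C[5] = 0xC2, C[6] = 0xBE

C[1]: S = E(K, 0xE3) = 0xC7; 0x14 ⊕ 0xC7 = 0xD3.
C[2]: S = E(K, 0xC7) = 0xEB; 0x5A ⊕ 0xEB = 0xB1.
C[3]: S = E(K, 0xEB) = 0xBF; 0xA0 ⊕ 0xBF = 0x1F.
C[4]: S = E(K, 0xBF) = 0x13; 0x45 ⊕ 0x13 = 0x56.
C[5]: S = E(K, 0x13) = 0xB7; 0x75 ⊕ 0xB7 = 0xC2.
C[6]: S = E(K, 0xB7) = 0x1B; 0xA5 ⊕ 0x1B = 0xBE.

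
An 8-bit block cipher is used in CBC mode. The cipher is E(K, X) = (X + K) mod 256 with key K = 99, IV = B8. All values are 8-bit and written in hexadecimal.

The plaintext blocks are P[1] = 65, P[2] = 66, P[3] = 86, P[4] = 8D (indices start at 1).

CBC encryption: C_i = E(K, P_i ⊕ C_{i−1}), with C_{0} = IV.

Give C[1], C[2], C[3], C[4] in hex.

C[1]: P[1] ⊕ B8 = DD; E(K, DD) = 76.
C[2]: P[2] ⊕ 76 = 10; E(K, 10) = A9.
C[3]: P[3] ⊕ A9 = 2F; E(K, 2F) = C8.
C[4]: P[4] ⊕ C8 = 45; E(K, 45) = DE.

C[1] = 76, C[2] = A9, C[3] = C8, C[4] = DE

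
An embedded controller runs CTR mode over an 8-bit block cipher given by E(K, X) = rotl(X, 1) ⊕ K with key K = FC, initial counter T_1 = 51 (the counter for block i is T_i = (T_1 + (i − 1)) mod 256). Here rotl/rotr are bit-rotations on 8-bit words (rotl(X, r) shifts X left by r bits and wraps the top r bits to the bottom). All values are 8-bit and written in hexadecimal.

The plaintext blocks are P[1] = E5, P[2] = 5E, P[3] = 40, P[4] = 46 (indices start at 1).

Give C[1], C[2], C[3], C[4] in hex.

CTR encryption: S_i = E(K, T_i) where T_i is the counter for block i; C_i = P_i ⊕ S_i.
C[1]: T = 51, S = E(K, T) = 5E; E5 ⊕ 5E = BB.
C[2]: T = 52, S = E(K, T) = 58; 5E ⊕ 58 = 06.
C[3]: T = 53, S = E(K, T) = 5A; 40 ⊕ 5A = 1A.
C[4]: T = 54, S = E(K, T) = 54; 46 ⊕ 54 = 12.

C[1] = BB, C[2] = 06, C[3] = 1A, C[4] = 12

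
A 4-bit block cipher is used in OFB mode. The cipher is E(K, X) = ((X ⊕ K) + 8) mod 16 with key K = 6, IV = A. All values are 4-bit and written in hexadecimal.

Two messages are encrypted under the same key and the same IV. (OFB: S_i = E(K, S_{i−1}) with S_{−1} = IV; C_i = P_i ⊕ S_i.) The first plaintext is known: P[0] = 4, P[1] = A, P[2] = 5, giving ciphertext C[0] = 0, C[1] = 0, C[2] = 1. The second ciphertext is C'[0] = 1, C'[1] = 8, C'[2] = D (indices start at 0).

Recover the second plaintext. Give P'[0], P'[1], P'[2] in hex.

P'[0] = 5, P'[1] = 2, P'[2] = 9

In OFB with a reused IV, both messages share the same keystream S_i, so C_i ⊕ C'_i = P_i ⊕ P'_i and thus P'_i = P_i ⊕ C_i ⊕ C'_i.
P'[0]: 4 ⊕ 0 ⊕ 1 = 5.
P'[1]: A ⊕ 0 ⊕ 8 = 2.
P'[2]: 5 ⊕ 1 ⊕ D = 9.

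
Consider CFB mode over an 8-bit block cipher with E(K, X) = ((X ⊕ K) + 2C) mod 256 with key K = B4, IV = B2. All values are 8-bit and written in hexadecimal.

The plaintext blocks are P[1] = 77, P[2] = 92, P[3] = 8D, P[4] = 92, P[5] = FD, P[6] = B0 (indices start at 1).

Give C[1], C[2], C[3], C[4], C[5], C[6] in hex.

C[1] = 45, C[2] = 8F, C[3] = EA, C[4] = 18, C[5] = 25, C[6] = 0D

CFB encryption: C_i = P_i ⊕ E(K, C_{i−1}), with C_{0} = IV.
C[1]: E(K, B2) = 32; 77 ⊕ 32 = 45.
C[2]: E(K, 45) = 1D; 92 ⊕ 1D = 8F.
C[3]: E(K, 8F) = 67; 8D ⊕ 67 = EA.
C[4]: E(K, EA) = 8A; 92 ⊕ 8A = 18.
C[5]: E(K, 18) = D8; FD ⊕ D8 = 25.
C[6]: E(K, 25) = BD; B0 ⊕ BD = 0D.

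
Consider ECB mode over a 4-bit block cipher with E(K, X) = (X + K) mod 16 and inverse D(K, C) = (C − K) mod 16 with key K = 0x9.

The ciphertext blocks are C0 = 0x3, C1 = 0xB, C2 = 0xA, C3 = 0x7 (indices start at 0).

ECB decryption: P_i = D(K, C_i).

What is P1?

P1 = 0x2

P1: D(K, 0xB) = 0x2.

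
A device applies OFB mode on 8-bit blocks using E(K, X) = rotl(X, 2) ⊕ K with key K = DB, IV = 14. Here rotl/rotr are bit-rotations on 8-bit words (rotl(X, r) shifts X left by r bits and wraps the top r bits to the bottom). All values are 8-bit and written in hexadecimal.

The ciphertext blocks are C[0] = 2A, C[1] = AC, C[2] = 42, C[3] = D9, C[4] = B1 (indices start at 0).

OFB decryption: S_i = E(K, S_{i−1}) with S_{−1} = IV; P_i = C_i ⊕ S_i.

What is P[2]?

P[0]: S = E(K, 14) = 8B; 2A ⊕ 8B = A1.
P[1]: S = E(K, 8B) = F5; AC ⊕ F5 = 59.
P[2]: S = E(K, F5) = 0C; 42 ⊕ 0C = 4E.

P[2] = 4E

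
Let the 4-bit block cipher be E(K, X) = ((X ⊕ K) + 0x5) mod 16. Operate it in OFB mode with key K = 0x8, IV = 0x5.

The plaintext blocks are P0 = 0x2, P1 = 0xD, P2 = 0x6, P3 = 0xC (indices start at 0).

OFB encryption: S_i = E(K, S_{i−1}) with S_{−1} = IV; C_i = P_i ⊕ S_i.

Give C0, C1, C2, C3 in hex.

C0: S = E(K, 0x5) = 0x2; 0x2 ⊕ 0x2 = 0x0.
C1: S = E(K, 0x2) = 0xF; 0xD ⊕ 0xF = 0x2.
C2: S = E(K, 0xF) = 0xC; 0x6 ⊕ 0xC = 0xA.
C3: S = E(K, 0xC) = 0x9; 0xC ⊕ 0x9 = 0x5.

C0 = 0x0, C1 = 0x2, C2 = 0xA, C3 = 0x5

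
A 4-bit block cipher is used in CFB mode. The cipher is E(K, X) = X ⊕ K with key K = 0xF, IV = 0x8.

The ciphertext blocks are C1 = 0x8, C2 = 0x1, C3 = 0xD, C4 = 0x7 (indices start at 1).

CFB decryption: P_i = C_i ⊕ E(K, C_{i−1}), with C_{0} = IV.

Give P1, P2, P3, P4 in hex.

P1 = 0xF, P2 = 0x6, P3 = 0x3, P4 = 0x5

P1: E(K, 0x8) = 0x7; 0x8 ⊕ 0x7 = 0xF.
P2: E(K, 0x8) = 0x7; 0x1 ⊕ 0x7 = 0x6.
P3: E(K, 0x1) = 0xE; 0xD ⊕ 0xE = 0x3.
P4: E(K, 0xD) = 0x2; 0x7 ⊕ 0x2 = 0x5.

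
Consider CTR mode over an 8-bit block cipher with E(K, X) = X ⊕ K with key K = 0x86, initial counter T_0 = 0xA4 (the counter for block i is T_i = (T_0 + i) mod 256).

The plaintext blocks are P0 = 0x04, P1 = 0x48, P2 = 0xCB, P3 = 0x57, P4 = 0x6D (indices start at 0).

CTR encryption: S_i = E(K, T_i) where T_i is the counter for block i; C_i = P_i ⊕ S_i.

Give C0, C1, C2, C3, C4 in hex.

C0: T = 0xA4, S = E(K, T) = 0x22; 0x04 ⊕ 0x22 = 0x26.
C1: T = 0xA5, S = E(K, T) = 0x23; 0x48 ⊕ 0x23 = 0x6B.
C2: T = 0xA6, S = E(K, T) = 0x20; 0xCB ⊕ 0x20 = 0xEB.
C3: T = 0xA7, S = E(K, T) = 0x21; 0x57 ⊕ 0x21 = 0x76.
C4: T = 0xA8, S = E(K, T) = 0x2E; 0x6D ⊕ 0x2E = 0x43.

C0 = 0x26, C1 = 0x6B, C2 = 0xEB, C3 = 0x76, C4 = 0x43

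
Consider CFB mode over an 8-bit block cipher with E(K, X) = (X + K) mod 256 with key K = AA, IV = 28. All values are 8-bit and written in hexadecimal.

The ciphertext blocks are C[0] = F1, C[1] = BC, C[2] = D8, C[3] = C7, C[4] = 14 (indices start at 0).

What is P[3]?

CFB decryption: P_i = C_i ⊕ E(K, C_{i−1}), with C_{−1} = IV.
P[3]: E(K, D8) = 82; C7 ⊕ 82 = 45.

P[3] = 45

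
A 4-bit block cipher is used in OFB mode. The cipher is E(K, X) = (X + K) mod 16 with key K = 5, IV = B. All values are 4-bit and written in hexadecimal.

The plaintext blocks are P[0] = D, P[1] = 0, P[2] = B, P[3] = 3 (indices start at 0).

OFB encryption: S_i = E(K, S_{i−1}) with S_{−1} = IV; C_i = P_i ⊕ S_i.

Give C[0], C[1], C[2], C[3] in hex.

C[0] = D, C[1] = 5, C[2] = 1, C[3] = C

C[0]: S = E(K, B) = 0; D ⊕ 0 = D.
C[1]: S = E(K, 0) = 5; 0 ⊕ 5 = 5.
C[2]: S = E(K, 5) = A; B ⊕ A = 1.
C[3]: S = E(K, A) = F; 3 ⊕ F = C.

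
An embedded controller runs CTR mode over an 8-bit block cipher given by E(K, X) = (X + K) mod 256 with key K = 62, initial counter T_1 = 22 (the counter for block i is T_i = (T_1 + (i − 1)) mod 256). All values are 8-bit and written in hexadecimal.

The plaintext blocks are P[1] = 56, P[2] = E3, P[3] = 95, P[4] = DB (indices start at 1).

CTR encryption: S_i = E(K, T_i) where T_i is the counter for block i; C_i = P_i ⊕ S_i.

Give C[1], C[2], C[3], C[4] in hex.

C[1]: T = 22, S = E(K, T) = 84; 56 ⊕ 84 = D2.
C[2]: T = 23, S = E(K, T) = 85; E3 ⊕ 85 = 66.
C[3]: T = 24, S = E(K, T) = 86; 95 ⊕ 86 = 13.
C[4]: T = 25, S = E(K, T) = 87; DB ⊕ 87 = 5C.

C[1] = D2, C[2] = 66, C[3] = 13, C[4] = 5C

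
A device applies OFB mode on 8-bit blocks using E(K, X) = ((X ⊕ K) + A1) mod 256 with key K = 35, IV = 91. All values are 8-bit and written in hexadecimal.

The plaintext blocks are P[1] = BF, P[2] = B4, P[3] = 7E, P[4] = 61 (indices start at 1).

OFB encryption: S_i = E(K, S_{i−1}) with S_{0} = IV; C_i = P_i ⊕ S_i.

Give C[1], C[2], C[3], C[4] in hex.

C[1]: S = E(K, 91) = 45; BF ⊕ 45 = FA.
C[2]: S = E(K, 45) = 11; B4 ⊕ 11 = A5.
C[3]: S = E(K, 11) = C5; 7E ⊕ C5 = BB.
C[4]: S = E(K, C5) = 91; 61 ⊕ 91 = F0.

C[1] = FA, C[2] = A5, C[3] = BB, C[4] = F0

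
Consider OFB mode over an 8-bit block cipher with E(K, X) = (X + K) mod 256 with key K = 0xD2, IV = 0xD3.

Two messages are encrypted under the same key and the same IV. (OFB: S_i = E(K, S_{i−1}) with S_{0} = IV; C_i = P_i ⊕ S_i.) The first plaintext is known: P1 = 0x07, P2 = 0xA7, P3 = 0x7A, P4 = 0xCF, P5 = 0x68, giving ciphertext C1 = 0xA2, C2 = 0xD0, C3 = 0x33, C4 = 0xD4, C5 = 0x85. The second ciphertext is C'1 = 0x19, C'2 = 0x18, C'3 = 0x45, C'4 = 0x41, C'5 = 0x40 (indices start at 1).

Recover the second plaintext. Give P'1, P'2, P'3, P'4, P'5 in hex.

In OFB with a reused IV, both messages share the same keystream S_i, so C_i ⊕ C'_i = P_i ⊕ P'_i and thus P'_i = P_i ⊕ C_i ⊕ C'_i.
P'1: 0x07 ⊕ 0xA2 ⊕ 0x19 = 0xBC.
P'2: 0xA7 ⊕ 0xD0 ⊕ 0x18 = 0x6F.
P'3: 0x7A ⊕ 0x33 ⊕ 0x45 = 0x0C.
P'4: 0xCF ⊕ 0xD4 ⊕ 0x41 = 0x5A.
P'5: 0x68 ⊕ 0x85 ⊕ 0x40 = 0xAD.

P'1 = 0xBC, P'2 = 0x6F, P'3 = 0x0C, P'4 = 0x5A, P'5 = 0xAD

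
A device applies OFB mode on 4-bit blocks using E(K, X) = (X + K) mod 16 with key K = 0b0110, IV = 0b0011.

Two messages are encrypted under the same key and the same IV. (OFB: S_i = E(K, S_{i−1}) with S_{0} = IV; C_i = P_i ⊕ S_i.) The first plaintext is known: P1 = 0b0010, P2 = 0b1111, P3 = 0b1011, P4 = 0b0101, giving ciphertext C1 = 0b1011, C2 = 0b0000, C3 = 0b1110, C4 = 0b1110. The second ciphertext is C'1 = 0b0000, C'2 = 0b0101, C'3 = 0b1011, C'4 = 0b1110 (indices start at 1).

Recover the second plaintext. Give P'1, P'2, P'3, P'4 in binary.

P'1 = 0b1001, P'2 = 0b1010, P'3 = 0b1110, P'4 = 0b0101

In OFB with a reused IV, both messages share the same keystream S_i, so C_i ⊕ C'_i = P_i ⊕ P'_i and thus P'_i = P_i ⊕ C_i ⊕ C'_i.
P'1: 0b0010 ⊕ 0b1011 ⊕ 0b0000 = 0b1001.
P'2: 0b1111 ⊕ 0b0000 ⊕ 0b0101 = 0b1010.
P'3: 0b1011 ⊕ 0b1110 ⊕ 0b1011 = 0b1110.
P'4: 0b0101 ⊕ 0b1110 ⊕ 0b1110 = 0b0101.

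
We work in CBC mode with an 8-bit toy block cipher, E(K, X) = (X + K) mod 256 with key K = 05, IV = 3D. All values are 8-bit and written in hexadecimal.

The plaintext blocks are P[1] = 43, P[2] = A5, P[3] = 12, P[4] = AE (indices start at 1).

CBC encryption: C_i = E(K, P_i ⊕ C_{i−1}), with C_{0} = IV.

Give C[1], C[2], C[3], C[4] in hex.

C[1]: P[1] ⊕ 3D = 7E; E(K, 7E) = 83.
C[2]: P[2] ⊕ 83 = 26; E(K, 26) = 2B.
C[3]: P[3] ⊕ 2B = 39; E(K, 39) = 3E.
C[4]: P[4] ⊕ 3E = 90; E(K, 90) = 95.

C[1] = 83, C[2] = 2B, C[3] = 3E, C[4] = 95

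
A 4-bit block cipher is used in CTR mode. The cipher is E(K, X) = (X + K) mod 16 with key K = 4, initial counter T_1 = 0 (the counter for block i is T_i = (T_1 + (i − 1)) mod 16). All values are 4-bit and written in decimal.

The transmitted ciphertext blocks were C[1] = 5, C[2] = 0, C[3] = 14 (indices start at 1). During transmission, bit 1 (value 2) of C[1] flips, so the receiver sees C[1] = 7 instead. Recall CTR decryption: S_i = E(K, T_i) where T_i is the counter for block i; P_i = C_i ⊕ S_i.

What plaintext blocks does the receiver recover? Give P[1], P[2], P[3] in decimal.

Only C[1] changed, to 7. In CTR, a change in C_i flips the same bit in P_i only; the keystream is unaffected. Decrypting the received ciphertext:
P[1]: T = 0, S = E(K, T) = 4; 7 ⊕ 4 = 3.
P[2]: T = 1, S = E(K, T) = 5; 0 ⊕ 5 = 5.
P[3]: T = 2, S = E(K, T) = 6; 14 ⊕ 6 = 8.
Blocks that differ from the original plaintext: P[1].

P[1] = 3, P[2] = 5, P[3] = 8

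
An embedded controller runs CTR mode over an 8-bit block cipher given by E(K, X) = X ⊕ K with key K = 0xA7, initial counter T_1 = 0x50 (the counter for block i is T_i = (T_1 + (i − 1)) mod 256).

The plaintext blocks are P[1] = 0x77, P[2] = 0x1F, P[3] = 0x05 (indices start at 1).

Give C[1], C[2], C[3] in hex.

C[1] = 0x80, C[2] = 0xE9, C[3] = 0xF0

CTR encryption: S_i = E(K, T_i) where T_i is the counter for block i; C_i = P_i ⊕ S_i.
C[1]: T = 0x50, S = E(K, T) = 0xF7; 0x77 ⊕ 0xF7 = 0x80.
C[2]: T = 0x51, S = E(K, T) = 0xF6; 0x1F ⊕ 0xF6 = 0xE9.
C[3]: T = 0x52, S = E(K, T) = 0xF5; 0x05 ⊕ 0xF5 = 0xF0.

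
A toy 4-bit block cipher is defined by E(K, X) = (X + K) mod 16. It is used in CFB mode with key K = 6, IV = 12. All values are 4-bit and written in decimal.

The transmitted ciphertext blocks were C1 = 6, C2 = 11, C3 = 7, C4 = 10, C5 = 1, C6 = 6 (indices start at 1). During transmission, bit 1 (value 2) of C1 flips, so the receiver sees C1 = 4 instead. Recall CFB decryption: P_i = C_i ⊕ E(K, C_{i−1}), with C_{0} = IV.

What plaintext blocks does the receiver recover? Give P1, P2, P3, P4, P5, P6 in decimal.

Only C1 changed, to 4. In CFB, a change in C_i flips the same bit in P_i and garbles P_{i+1}. Decrypting the received ciphertext:
P1: E(K, 12) = 2; 4 ⊕ 2 = 6.
P2: E(K, 4) = 10; 11 ⊕ 10 = 1.
P3: E(K, 11) = 1; 7 ⊕ 1 = 6.
P4: E(K, 7) = 13; 10 ⊕ 13 = 7.
P5: E(K, 10) = 0; 1 ⊕ 0 = 1.
P6: E(K, 1) = 7; 6 ⊕ 7 = 1.
Blocks that differ from the original plaintext: P1, P2.

P1 = 6, P2 = 1, P3 = 6, P4 = 7, P5 = 1, P6 = 1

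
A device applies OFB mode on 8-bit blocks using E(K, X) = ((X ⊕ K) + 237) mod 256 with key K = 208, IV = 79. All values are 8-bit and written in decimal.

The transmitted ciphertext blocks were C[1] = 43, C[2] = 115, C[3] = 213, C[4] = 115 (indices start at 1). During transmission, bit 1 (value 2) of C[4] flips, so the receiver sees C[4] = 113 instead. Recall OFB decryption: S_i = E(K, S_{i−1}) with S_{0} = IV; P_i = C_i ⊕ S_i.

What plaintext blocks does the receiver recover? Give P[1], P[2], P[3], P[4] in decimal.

P[1] = 167, P[2] = 58, P[3] = 83, P[4] = 50

Only C[4] changed, to 113. In OFB, a change in C_i flips the same bit in P_i only; the keystream is unaffected. Decrypting the received ciphertext:
P[1]: S = E(K, 79) = 140; 43 ⊕ 140 = 167.
P[2]: S = E(K, 140) = 73; 115 ⊕ 73 = 58.
P[3]: S = E(K, 73) = 134; 213 ⊕ 134 = 83.
P[4]: S = E(K, 134) = 67; 113 ⊕ 67 = 50.
Blocks that differ from the original plaintext: P[4].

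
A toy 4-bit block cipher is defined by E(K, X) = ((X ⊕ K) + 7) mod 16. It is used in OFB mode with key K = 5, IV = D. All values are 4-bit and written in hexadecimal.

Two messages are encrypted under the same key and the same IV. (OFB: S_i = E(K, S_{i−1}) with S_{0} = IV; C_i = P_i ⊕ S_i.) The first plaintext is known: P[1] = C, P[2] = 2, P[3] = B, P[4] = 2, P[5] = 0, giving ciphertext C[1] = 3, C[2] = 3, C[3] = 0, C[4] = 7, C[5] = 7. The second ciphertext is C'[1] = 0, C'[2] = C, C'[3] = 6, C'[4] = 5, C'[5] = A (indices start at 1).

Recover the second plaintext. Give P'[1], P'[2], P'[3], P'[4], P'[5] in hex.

In OFB with a reused IV, both messages share the same keystream S_i, so C_i ⊕ C'_i = P_i ⊕ P'_i and thus P'_i = P_i ⊕ C_i ⊕ C'_i.
P'[1]: C ⊕ 3 ⊕ 0 = F.
P'[2]: 2 ⊕ 3 ⊕ C = D.
P'[3]: B ⊕ 0 ⊕ 6 = D.
P'[4]: 2 ⊕ 7 ⊕ 5 = 0.
P'[5]: 0 ⊕ 7 ⊕ A = D.

P'[1] = F, P'[2] = D, P'[3] = D, P'[4] = 0, P'[5] = D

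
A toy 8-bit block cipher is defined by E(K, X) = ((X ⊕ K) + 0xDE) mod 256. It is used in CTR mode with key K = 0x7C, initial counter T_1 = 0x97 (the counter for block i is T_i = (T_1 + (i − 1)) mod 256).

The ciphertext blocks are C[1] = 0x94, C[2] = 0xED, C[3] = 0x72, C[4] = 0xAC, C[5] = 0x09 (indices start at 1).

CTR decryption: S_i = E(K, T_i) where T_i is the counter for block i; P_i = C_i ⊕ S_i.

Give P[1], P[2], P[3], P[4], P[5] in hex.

P[1] = 0x5D, P[2] = 0x2F, P[3] = 0xB1, P[4] = 0x68, P[5] = 0xCC

P[1]: T = 0x97, S = E(K, T) = 0xC9; 0x94 ⊕ 0xC9 = 0x5D.
P[2]: T = 0x98, S = E(K, T) = 0xC2; 0xED ⊕ 0xC2 = 0x2F.
P[3]: T = 0x99, S = E(K, T) = 0xC3; 0x72 ⊕ 0xC3 = 0xB1.
P[4]: T = 0x9A, S = E(K, T) = 0xC4; 0xAC ⊕ 0xC4 = 0x68.
P[5]: T = 0x9B, S = E(K, T) = 0xC5; 0x09 ⊕ 0xC5 = 0xCC.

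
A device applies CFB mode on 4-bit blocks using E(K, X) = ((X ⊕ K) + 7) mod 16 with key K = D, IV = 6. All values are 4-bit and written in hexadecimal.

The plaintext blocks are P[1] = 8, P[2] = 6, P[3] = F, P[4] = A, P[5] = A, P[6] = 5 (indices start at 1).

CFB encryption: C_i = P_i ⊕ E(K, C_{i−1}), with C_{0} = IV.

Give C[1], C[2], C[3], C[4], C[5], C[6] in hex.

C[1]: E(K, 6) = 2; 8 ⊕ 2 = A.
C[2]: E(K, A) = E; 6 ⊕ E = 8.
C[3]: E(K, 8) = C; F ⊕ C = 3.
C[4]: E(K, 3) = 5; A ⊕ 5 = F.
C[5]: E(K, F) = 9; A ⊕ 9 = 3.
C[6]: E(K, 3) = 5; 5 ⊕ 5 = 0.

C[1] = A, C[2] = 8, C[3] = 3, C[4] = F, C[5] = 3, C[6] = 0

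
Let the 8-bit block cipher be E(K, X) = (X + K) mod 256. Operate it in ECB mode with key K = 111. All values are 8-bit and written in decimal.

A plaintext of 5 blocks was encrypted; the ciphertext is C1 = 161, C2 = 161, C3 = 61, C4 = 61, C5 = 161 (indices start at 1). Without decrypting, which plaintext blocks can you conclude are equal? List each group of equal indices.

ECB encrypts each block independently with the same key, so equal ciphertext blocks imply equal plaintext blocks.
C1 = C2 = C5 = 161, so P1 = P2 = P5.
C3 = C4 = 61, so P3 = P4.

P1 = P2 = P5; P3 = P4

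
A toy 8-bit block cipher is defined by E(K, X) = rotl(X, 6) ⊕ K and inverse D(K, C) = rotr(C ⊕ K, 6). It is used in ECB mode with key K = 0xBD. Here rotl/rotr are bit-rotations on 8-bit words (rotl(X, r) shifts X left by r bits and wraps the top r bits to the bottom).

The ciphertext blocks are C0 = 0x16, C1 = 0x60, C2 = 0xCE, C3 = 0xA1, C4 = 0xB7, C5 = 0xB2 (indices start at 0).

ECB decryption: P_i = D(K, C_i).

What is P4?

P4: D(K, 0xB7) = 0x28.

P4 = 0x28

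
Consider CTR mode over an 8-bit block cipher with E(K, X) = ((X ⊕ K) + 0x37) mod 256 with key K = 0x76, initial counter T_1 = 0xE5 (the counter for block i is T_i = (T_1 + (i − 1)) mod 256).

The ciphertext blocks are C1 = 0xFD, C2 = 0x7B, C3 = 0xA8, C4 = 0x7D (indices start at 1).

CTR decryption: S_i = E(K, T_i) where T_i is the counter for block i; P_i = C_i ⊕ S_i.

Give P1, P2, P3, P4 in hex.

P1: T = 0xE5, S = E(K, T) = 0xCA; 0xFD ⊕ 0xCA = 0x37.
P2: T = 0xE6, S = E(K, T) = 0xC7; 0x7B ⊕ 0xC7 = 0xBC.
P3: T = 0xE7, S = E(K, T) = 0xC8; 0xA8 ⊕ 0xC8 = 0x60.
P4: T = 0xE8, S = E(K, T) = 0xD5; 0x7D ⊕ 0xD5 = 0xA8.

P1 = 0x37, P2 = 0xBC, P3 = 0x60, P4 = 0xA8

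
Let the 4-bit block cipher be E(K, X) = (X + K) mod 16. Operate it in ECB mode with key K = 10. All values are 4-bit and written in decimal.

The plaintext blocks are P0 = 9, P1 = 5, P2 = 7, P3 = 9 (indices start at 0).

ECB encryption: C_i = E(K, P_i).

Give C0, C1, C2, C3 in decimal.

C0 = 3, C1 = 15, C2 = 1, C3 = 3

C0: E(K, 9) = 3.
C1: E(K, 5) = 15.
C2: E(K, 7) = 1.
C3: E(K, 9) = 3.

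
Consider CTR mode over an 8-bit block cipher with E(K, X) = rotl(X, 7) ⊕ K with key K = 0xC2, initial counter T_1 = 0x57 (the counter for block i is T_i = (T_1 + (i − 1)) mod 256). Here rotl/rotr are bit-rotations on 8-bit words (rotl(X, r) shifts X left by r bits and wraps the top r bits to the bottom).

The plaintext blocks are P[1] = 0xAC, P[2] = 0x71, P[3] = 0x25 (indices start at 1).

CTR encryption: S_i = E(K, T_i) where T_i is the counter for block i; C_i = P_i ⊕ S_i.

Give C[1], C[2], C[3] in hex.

C[1] = 0xC5, C[2] = 0x9F, C[3] = 0x4B

C[1]: T = 0x57, S = E(K, T) = 0x69; 0xAC ⊕ 0x69 = 0xC5.
C[2]: T = 0x58, S = E(K, T) = 0xEE; 0x71 ⊕ 0xEE = 0x9F.
C[3]: T = 0x59, S = E(K, T) = 0x6E; 0x25 ⊕ 0x6E = 0x4B.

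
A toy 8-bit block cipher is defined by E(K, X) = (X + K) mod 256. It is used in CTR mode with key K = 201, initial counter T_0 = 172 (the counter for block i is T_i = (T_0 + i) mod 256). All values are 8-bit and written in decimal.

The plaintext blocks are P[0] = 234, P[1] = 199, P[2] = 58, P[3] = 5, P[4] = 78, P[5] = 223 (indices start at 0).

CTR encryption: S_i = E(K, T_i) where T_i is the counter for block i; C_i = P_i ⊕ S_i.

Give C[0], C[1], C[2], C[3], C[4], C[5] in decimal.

C[0] = 159, C[1] = 177, C[2] = 77, C[3] = 125, C[4] = 55, C[5] = 165

C[0]: T = 172, S = E(K, T) = 117; 234 ⊕ 117 = 159.
C[1]: T = 173, S = E(K, T) = 118; 199 ⊕ 118 = 177.
C[2]: T = 174, S = E(K, T) = 119; 58 ⊕ 119 = 77.
C[3]: T = 175, S = E(K, T) = 120; 5 ⊕ 120 = 125.
C[4]: T = 176, S = E(K, T) = 121; 78 ⊕ 121 = 55.
C[5]: T = 177, S = E(K, T) = 122; 223 ⊕ 122 = 165.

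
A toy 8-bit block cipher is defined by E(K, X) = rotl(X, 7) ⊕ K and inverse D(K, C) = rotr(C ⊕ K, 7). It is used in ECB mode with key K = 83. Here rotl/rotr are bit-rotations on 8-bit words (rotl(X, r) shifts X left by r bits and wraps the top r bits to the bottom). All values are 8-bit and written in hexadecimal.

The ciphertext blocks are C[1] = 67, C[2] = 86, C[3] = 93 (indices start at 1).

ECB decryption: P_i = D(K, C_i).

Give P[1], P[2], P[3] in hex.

P[1] = C9, P[2] = 0A, P[3] = 20

P[1]: D(K, 67) = C9.
P[2]: D(K, 86) = 0A.
P[3]: D(K, 93) = 20.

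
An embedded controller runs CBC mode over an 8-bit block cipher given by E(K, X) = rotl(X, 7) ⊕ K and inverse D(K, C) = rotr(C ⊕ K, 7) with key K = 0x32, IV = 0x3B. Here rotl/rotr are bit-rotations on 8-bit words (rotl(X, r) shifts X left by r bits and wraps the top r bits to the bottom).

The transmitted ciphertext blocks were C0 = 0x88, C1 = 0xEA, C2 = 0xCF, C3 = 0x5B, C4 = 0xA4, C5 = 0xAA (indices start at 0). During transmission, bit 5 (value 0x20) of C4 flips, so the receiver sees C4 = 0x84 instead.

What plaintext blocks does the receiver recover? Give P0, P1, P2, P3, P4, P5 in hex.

P0 = 0x4E, P1 = 0x39, P2 = 0x11, P3 = 0x1D, P4 = 0x36, P5 = 0xB5

CBC decryption: P_i = D(K, C_i) ⊕ C_{i−1}, with C_{−1} = IV.
Only C4 changed, to 0x84. In CBC, a change in C_i garbles P_i and flips the same bit in P_{i+1}. Decrypting the received ciphertext:
P0: D(K, 0x88) = 0x75; 0x75 ⊕ 0x3B = 0x4E.
P1: D(K, 0xEA) = 0xB1; 0xB1 ⊕ 0x88 = 0x39.
P2: D(K, 0xCF) = 0xFB; 0xFB ⊕ 0xEA = 0x11.
P3: D(K, 0x5B) = 0xD2; 0xD2 ⊕ 0xCF = 0x1D.
P4: D(K, 0x84) = 0x6D; 0x6D ⊕ 0x5B = 0x36.
P5: D(K, 0xAA) = 0x31; 0x31 ⊕ 0x84 = 0xB5.
Blocks that differ from the original plaintext: P4, P5.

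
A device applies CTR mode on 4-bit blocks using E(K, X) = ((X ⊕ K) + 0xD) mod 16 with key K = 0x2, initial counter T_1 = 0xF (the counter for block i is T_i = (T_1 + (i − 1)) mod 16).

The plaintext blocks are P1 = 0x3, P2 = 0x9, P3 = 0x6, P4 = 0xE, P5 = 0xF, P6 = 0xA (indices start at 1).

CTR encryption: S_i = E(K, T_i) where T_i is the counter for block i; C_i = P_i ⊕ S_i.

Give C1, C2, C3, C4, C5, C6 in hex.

C1 = 0x9, C2 = 0x6, C3 = 0x6, C4 = 0x3, C5 = 0x1, C6 = 0x9

C1: T = 0xF, S = E(K, T) = 0xA; 0x3 ⊕ 0xA = 0x9.
C2: T = 0x0, S = E(K, T) = 0xF; 0x9 ⊕ 0xF = 0x6.
C3: T = 0x1, S = E(K, T) = 0x0; 0x6 ⊕ 0x0 = 0x6.
C4: T = 0x2, S = E(K, T) = 0xD; 0xE ⊕ 0xD = 0x3.
C5: T = 0x3, S = E(K, T) = 0xE; 0xF ⊕ 0xE = 0x1.
C6: T = 0x4, S = E(K, T) = 0x3; 0xA ⊕ 0x3 = 0x9.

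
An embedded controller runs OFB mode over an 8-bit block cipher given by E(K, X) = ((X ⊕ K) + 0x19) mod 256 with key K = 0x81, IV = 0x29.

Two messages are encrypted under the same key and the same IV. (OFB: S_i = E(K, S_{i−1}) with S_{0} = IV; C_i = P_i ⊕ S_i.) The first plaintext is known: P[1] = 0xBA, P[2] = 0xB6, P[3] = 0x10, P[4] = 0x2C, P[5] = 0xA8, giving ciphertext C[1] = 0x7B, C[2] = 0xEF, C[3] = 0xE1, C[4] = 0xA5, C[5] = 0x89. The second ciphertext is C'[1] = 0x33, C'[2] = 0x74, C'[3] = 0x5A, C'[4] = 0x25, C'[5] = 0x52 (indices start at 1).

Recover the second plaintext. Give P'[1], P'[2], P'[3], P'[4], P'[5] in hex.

P'[1] = 0xF2, P'[2] = 0x2D, P'[3] = 0xAB, P'[4] = 0xAC, P'[5] = 0x73

In OFB with a reused IV, both messages share the same keystream S_i, so C_i ⊕ C'_i = P_i ⊕ P'_i and thus P'_i = P_i ⊕ C_i ⊕ C'_i.
P'[1]: 0xBA ⊕ 0x7B ⊕ 0x33 = 0xF2.
P'[2]: 0xB6 ⊕ 0xEF ⊕ 0x74 = 0x2D.
P'[3]: 0x10 ⊕ 0xE1 ⊕ 0x5A = 0xAB.
P'[4]: 0x2C ⊕ 0xA5 ⊕ 0x25 = 0xAC.
P'[5]: 0xA8 ⊕ 0x89 ⊕ 0x52 = 0x73.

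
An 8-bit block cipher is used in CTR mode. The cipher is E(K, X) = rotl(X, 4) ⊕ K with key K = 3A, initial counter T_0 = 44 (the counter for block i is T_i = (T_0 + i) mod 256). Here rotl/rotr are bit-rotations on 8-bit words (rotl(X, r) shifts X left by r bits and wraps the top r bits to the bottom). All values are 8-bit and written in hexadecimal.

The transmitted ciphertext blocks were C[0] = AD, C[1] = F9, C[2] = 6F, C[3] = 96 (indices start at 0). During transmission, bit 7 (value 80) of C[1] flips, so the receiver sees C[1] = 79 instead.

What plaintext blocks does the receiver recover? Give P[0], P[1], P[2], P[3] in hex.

P[0] = D3, P[1] = 17, P[2] = 31, P[3] = D8

CTR decryption: S_i = E(K, T_i) where T_i is the counter for block i; P_i = C_i ⊕ S_i.
Only C[1] changed, to 79. In CTR, a change in C_i flips the same bit in P_i only; the keystream is unaffected. Decrypting the received ciphertext:
P[0]: T = 44, S = E(K, T) = 7E; AD ⊕ 7E = D3.
P[1]: T = 45, S = E(K, T) = 6E; 79 ⊕ 6E = 17.
P[2]: T = 46, S = E(K, T) = 5E; 6F ⊕ 5E = 31.
P[3]: T = 47, S = E(K, T) = 4E; 96 ⊕ 4E = D8.
Blocks that differ from the original plaintext: P[1].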